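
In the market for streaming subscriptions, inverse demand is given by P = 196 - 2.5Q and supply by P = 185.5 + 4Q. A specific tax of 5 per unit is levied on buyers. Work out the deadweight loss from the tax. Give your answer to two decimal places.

Without the tax, 196 - 2.5Q = 185.5 + 4Q so Q* = 1.6154 and P* = 191.9615.
A tax on buyers shifts demand down by 5: (196 - 5) - 2.5Q = 185.5 + 4Q, so Q_t = 0.8462. Buyers pay P_b = 193.8846; sellers receive P_s = P_b - 5 = 188.8846.
The welfare triangle lost has base Q* - Q_t = 0.7692 and height t = 5, so DWL = (1/2)(0.7692)(5) = 1.9231.

1.92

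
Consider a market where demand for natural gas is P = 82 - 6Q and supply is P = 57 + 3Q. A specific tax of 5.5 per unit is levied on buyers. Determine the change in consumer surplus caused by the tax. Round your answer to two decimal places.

Pre-tax equilibrium: 82 - 6Q = 57 + 3Q gives Q* = 2.7778, P* = 65.3333.
A tax on buyers shifts demand down by 5.5: (82 - 5.5) - 6Q = 57 + 3Q, so Q_t = 2.1667. Buyers pay P_b = 69; sellers receive P_s = P_b - 5.5 = 63.5.
Consumers lose the trapezoid between P* and P_b out to Q_t plus the triangle from Q_t to Q*: change in CS = 14.0833 - 23.1481 = -9.0648.

-9.06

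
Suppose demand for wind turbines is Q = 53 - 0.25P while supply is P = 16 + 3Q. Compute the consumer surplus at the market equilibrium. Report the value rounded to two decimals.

Rewriting demand in inverse form: P = 212 - 4Q.
Setting demand equal to supply, 196 = 7Q, so Q* = 28 and P* = 100.
CS is the area between the demand curve and P* from 0 to Q*: (1/2)(28)(112) = 1568.

1568.00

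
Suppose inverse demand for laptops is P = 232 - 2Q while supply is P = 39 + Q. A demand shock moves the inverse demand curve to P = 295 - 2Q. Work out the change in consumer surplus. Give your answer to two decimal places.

Initial equilibrium: Q_0 = 64.3333, P_0 = 103.3333; CS_0 = (1/2)(64.3333)(128.6667) = 4138.7778, PS_0 = (1/2)(64.3333)(64.3333) = 2069.3889.
New equilibrium: 295 - 2Q = 39 + Q gives Q_1 = 85.3333, P_1 = 124.3333; CS_1 = 7281.7778, PS_1 = 3640.8889.
Change in consumer surplus = 7281.7778 - 4138.7778 = 3143.

3143.00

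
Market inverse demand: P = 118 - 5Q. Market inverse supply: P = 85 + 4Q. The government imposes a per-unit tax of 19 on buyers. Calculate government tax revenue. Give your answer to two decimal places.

Without the tax, 118 - 5Q = 85 + 4Q so Q* = 3.6667 and P* = 99.6667.
With the tax, buyers' net willingness to pay falls by 19: (118 - 19) - 5Q = 85 + 4Q, so Q_t = 1.5556. Buyers pay P_b = 110.2222; sellers receive P_s = P_b - 19 = 91.2222.
Revenue is the tax times quantity traded: 19 x 1.5556 = 29.5556.

29.56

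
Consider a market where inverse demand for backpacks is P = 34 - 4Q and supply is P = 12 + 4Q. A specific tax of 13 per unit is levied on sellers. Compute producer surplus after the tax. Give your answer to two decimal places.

Without the tax, 34 - 4Q = 12 + 4Q so Q* = 2.75 and P* = 23.
With the tax, sellers need 13 more per unit: 34 - 4Q = 12 + 4Q + 13, so Q_t = 1.125. Buyers pay P_b = 29.5; sellers receive P_s = P_b - 13 = 16.5.
Producer surplus is the triangle above supply below P_s: (1/2)(1.125)(16.5 - 12) = 2.5312.

2.53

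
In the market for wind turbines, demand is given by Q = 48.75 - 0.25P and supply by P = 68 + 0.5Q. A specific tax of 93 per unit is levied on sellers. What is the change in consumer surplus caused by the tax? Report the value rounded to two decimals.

-1478.81

Rewriting demand in inverse form: P = 195 - 4Q.
Pre-tax equilibrium: 195 - 4Q = 68 + 0.5Q gives Q* = 28.2222, P* = 82.1111.
A tax on sellers shifts supply up by 93: 195 - 4Q = 68 + 0.5Q + 93, so Q_t = 7.5556. Buyers pay P_b = 164.7778; sellers receive P_s = P_b - 93 = 71.7778.
CS falls from (1/2)(28.2222)(112.8889) = 1592.9877 to (1/2)(7.5556)(30.2222) = 114.1728, a change of -1478.8148.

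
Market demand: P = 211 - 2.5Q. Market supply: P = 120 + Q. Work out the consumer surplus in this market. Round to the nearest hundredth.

845.00

Setting demand equal to supply, 91 = 3.5Q, so Q* = 26 and P* = 146.
CS is the area between the demand curve and P* from 0 to Q*: (1/2)(26)(65) = 845.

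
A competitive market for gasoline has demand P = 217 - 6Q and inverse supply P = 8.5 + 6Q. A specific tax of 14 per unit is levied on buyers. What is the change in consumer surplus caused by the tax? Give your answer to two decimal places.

-117.54

Without the tax, 217 - 6Q = 8.5 + 6Q so Q* = 17.375 and P* = 112.75.
With the tax, buyers' net willingness to pay falls by 14: (217 - 14) - 6Q = 8.5 + 6Q, so Q_t = 16.2083. Buyers pay P_b = 119.75; sellers receive P_s = P_b - 14 = 105.75.
Consumers lose the trapezoid between P* and P_b out to Q_t plus the triangle from Q_t to Q*: change in CS = 788.1302 - 905.6719 = -117.5417.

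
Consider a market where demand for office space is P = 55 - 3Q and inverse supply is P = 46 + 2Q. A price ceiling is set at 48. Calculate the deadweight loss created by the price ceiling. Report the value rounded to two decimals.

1.60

Without the control, 55 - 3Q = 46 + 2Q so Q* = 1.8 and P* = 49.6.
At P = 48, sellers supply (48 - 46)/2 = 1 while buyers want more, so the quantity traded is 1 at price 48.
At Q = 1 the demand price is 52 and the supply price is 48. Deadweight loss is the triangle between the curves from 1 to 1.8: (1/2)(52 - 48)(1.8 - 1) = 1.6.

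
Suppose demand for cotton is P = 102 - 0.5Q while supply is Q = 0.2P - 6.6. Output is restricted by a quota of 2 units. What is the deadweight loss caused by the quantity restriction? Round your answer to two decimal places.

Rewriting supply in inverse form: P = 33 + 5Q.
Unrestricted equilibrium: Q* = (102 - 33)/(0.5 + 5) = 12.5455.
At Q = 2 the demand price is 102 - 0.5(2) = 101 and the supply price is 33 + 5(2) = 43.
DWL = (1/2)(gap between curves at 2) x (Q* - 2) = (1/2)(58)(10.5455) = 305.8182.

305.82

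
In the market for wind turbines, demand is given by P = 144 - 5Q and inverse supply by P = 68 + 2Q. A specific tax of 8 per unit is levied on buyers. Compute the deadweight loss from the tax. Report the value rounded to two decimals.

4.57

Without the tax, 144 - 5Q = 68 + 2Q so Q* = 10.8571 and P* = 89.7143.
With the tax, buyers' net willingness to pay falls by 8: (144 - 8) - 5Q = 68 + 2Q, so Q_t = 9.7143. Buyers pay P_b = 95.4286; sellers receive P_s = P_b - 8 = 87.4286.
The welfare triangle lost has base Q* - Q_t = 1.1429 and height t = 8, so DWL = (1/2)(1.1429)(8) = 4.5714.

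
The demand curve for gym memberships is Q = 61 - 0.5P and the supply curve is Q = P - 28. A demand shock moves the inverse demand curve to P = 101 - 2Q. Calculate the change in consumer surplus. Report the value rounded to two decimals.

-389.67

Rewriting demand in inverse form: P = 122 - 2Q.
Rewriting supply in inverse form: P = 28 + Q.
Initial equilibrium: Q_0 = 31.3333, P_0 = 59.3333; CS_0 = (1/2)(31.3333)(62.6667) = 981.7778, PS_0 = (1/2)(31.3333)(31.3333) = 490.8889.
New equilibrium: 101 - 2Q = 28 + Q gives Q_1 = 24.3333, P_1 = 52.3333; CS_1 = 592.1111, PS_1 = 296.0556.
Change in consumer surplus = 592.1111 - 981.7778 = -389.6667.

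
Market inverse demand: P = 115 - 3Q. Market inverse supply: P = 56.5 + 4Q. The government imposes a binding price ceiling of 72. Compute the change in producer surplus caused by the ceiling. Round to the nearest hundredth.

Free-market equilibrium: 115 - 3Q = 56.5 + 4Q gives Q* = 8.3571, P* = 89.9286.
At P = 72, sellers supply (72 - 56.5)/4 = 3.875 while buyers want more, so the quantity traded is 3.875 at price 72.
PS goes from (1/2)(8.3571)(33.4286) = 139.6837 to 30.0312 (computed as (72 - 56.5)(3.875) - (1/2)(4)(3.875)^2), a change of -109.6524.

-109.65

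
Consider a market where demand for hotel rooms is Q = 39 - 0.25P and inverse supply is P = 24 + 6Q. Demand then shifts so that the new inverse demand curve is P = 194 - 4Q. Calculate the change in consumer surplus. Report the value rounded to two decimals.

229.52

Rewriting demand in inverse form: P = 156 - 4Q.
Initial equilibrium: Q_0 = 13.2, P_0 = 103.2; CS_0 = (1/2)(13.2)(52.8) = 348.48, PS_0 = (1/2)(13.2)(79.2) = 522.72.
New equilibrium: 194 - 4Q = 24 + 6Q gives Q_1 = 17, P_1 = 126; CS_1 = 578, PS_1 = 867.
Change in consumer surplus = 578 - 348.48 = 229.52.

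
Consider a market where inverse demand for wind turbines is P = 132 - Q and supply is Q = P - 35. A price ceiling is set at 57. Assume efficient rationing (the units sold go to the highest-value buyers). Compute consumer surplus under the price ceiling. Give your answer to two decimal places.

1408.00

Rewriting supply in inverse form: P = 35 + Q.
Without the control, 132 - Q = 35 + Q so Q* = 48.5 and P* = 83.5.
At the ceiling price 57, quantity supplied is (57 - 35)/1 = 22; supply is the short side, so Q = 22 trades at P = 57.
The demand price at Q = 22 is 110. CS is the trapezoid between demand and 57 over [0, 22]: (1/2)[(132 - 57) + (110 - 57)](22) = 1408.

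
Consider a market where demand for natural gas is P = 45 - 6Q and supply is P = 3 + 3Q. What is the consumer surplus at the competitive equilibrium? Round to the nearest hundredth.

Equilibrium: 45 - 6Q = 3 + 3Q, so Q* = 4.6667 and P* = 17.
Consumer surplus is the triangle under demand above P*: (1/2)(4.6667)(45 - 17) = (1/2)(4.6667)(28) = 65.3333.

65.33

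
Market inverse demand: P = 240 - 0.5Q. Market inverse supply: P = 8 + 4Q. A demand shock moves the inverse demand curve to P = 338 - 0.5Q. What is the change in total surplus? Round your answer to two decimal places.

Initial equilibrium: Q_0 = 51.5556, P_0 = 214.2222; CS_0 = (1/2)(51.5556)(25.7778) = 664.4938, PS_0 = (1/2)(51.5556)(206.2222) = 5315.9506.
New equilibrium: 338 - 0.5Q = 8 + 4Q gives Q_1 = 73.3333, P_1 = 301.3333; CS_1 = 1344.4444, PS_1 = 10755.5556.
Change in total surplus = (1344.4444 + 10755.5556) - (664.4938 + 5315.9506) = 6119.5556.

6119.56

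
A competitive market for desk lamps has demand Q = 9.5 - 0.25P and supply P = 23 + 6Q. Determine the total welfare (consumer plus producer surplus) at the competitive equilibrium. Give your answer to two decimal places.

11.25

Rewriting demand in inverse form: P = 38 - 4Q.
Set 38 - 4Q = 23 + 6Q, which gives 15 = 10Q, so Q* = 1.5 and P* = 38 - 4(1.5) = 32.
CS = (1/2)(1.5)(6) = 4.5 and PS = (1/2)(1.5)(9) = 6.75, so total surplus = 11.25.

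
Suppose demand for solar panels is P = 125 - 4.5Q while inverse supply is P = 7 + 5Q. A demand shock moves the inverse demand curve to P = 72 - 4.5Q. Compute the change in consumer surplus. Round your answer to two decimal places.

-241.80

Initial equilibrium: Q_0 = 12.4211, P_0 = 69.1053; CS_0 = (1/2)(12.4211)(55.8947) = 347.1357, PS_0 = (1/2)(12.4211)(62.1053) = 385.7064.
New equilibrium: 72 - 4.5Q = 7 + 5Q gives Q_1 = 6.8421, P_1 = 41.2105; CS_1 = 105.3324, PS_1 = 117.036.
Change in consumer surplus = 105.3324 - 347.1357 = -241.8033.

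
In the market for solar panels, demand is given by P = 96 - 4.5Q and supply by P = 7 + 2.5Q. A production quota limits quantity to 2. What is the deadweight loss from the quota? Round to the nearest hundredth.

Unrestricted equilibrium: Q* = (96 - 7)/(4.5 + 2.5) = 12.7143.
At Q = 2 the demand price is 96 - 4.5(2) = 87 and the supply price is 7 + 2.5(2) = 12.
DWL = (1/2)(gap between curves at 2) x (Q* - 2) = (1/2)(75)(10.7143) = 401.7857.

401.79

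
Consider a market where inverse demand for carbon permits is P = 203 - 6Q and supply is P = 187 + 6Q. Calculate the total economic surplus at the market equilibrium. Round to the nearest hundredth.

10.67

Setting demand equal to supply, 16 = 12Q, so Q* = 1.3333 and P* = 195.
CS = (1/2)(1.3333)(8) = 5.3333 and PS = (1/2)(1.3333)(8) = 5.3333, so total surplus = 10.6667.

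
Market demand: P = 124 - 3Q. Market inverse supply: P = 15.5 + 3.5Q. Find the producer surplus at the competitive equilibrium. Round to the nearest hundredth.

487.61

Equilibrium: 124 - 3Q = 15.5 + 3.5Q, so Q* = 16.6923 and P* = 73.9231.
The supply curve's price intercept is 15.5, so PS = (1/2)(Q*)(P* - 15.5) = (1/2)(16.6923)(58.4231) = 487.608.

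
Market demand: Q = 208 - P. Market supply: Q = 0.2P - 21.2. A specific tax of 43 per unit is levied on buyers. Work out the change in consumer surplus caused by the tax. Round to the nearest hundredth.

-96.15

Rewriting demand in inverse form: P = 208 - Q.
Rewriting supply in inverse form: P = 106 + 5Q.
Without the tax, 208 - Q = 106 + 5Q so Q* = 17 and P* = 191.
A tax on buyers shifts demand down by 43: (208 - 43) - Q = 106 + 5Q, so Q_t = 9.8333. Buyers pay P_b = 198.1667; sellers receive P_s = P_b - 43 = 155.1667.
CS falls from (1/2)(17)(17) = 144.5 to (1/2)(9.8333)(9.8333) = 48.3472, a change of -96.1528.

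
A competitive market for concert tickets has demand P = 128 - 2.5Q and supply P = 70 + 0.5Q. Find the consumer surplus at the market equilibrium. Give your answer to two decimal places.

467.22

Set 128 - 2.5Q = 70 + 0.5Q, which gives 58 = 3Q, so Q* = 19.3333 and P* = 128 - 2.5(19.3333) = 79.6667.
The demand choke price is 128, so CS = (1/2)(Q*)(128 - P*) = (1/2)(19.3333)(48.3333) = 467.2222.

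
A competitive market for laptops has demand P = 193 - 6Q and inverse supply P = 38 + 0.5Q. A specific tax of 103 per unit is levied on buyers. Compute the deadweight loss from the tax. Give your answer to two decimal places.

Without the tax, 193 - 6Q = 38 + 0.5Q so Q* = 23.8462 and P* = 49.9231.
A tax on buyers shifts demand down by 103: (193 - 103) - 6Q = 38 + 0.5Q, so Q_t = 8. Buyers pay P_b = 145; sellers receive P_s = P_b - 103 = 42.
The welfare triangle lost has base Q* - Q_t = 15.8462 and height t = 103, so DWL = (1/2)(15.8462)(103) = 816.0769.

816.08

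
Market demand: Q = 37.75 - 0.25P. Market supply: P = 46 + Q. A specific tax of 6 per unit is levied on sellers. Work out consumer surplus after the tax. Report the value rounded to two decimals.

784.08

Rewriting demand in inverse form: P = 151 - 4Q.
Pre-tax equilibrium: 151 - 4Q = 46 + Q gives Q* = 21, P* = 67.
With the tax, sellers need 6 more per unit: 151 - 4Q = 46 + Q + 6, so Q_t = 19.8. Buyers pay P_b = 71.8; sellers receive P_s = P_b - 6 = 65.8.
CS = (1/2)(Q_t)(151 - P_b) = (1/2)(19.8)(79.2) = 784.08.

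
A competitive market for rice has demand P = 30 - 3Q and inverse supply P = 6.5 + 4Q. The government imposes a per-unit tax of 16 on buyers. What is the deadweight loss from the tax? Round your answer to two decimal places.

Pre-tax equilibrium: 30 - 3Q = 6.5 + 4Q gives Q* = 3.3571, P* = 19.9286.
A tax on buyers shifts demand down by 16: (30 - 16) - 3Q = 6.5 + 4Q, so Q_t = 1.0714. Buyers pay P_b = 26.7857; sellers receive P_s = P_b - 16 = 10.7857.
Deadweight loss is the triangle between the curves from Q_t to Q*: (1/2)(3.3571 - 1.0714)(16) = 18.2857.

18.29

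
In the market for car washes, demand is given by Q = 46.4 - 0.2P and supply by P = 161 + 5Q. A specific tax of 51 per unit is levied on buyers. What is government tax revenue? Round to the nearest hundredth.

102.00

Rewriting demand in inverse form: P = 232 - 5Q.
Without the tax, 232 - 5Q = 161 + 5Q so Q* = 7.1 and P* = 196.5.
With the tax, buyers' net willingness to pay falls by 51: (232 - 51) - 5Q = 161 + 5Q, so Q_t = 2. Buyers pay P_b = 222; sellers receive P_s = P_b - 51 = 171.
Tax revenue = t x Q_t = 51 x 2 = 102.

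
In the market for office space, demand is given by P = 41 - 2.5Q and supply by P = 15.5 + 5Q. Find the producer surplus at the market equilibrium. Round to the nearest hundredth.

Set 41 - 2.5Q = 15.5 + 5Q, which gives 25.5 = 7.5Q, so Q* = 3.4 and P* = 41 - 2.5(3.4) = 32.5.
The supply curve's price intercept is 15.5, so PS = (1/2)(Q*)(P* - 15.5) = (1/2)(3.4)(17) = 28.9.

28.90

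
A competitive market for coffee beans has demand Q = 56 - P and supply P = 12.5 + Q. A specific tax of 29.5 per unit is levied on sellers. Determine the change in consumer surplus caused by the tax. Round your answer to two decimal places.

Rewriting demand in inverse form: P = 56 - Q.
Without the tax, 56 - Q = 12.5 + Q so Q* = 21.75 and P* = 34.25.
With the tax, sellers need 29.5 more per unit: 56 - Q = 12.5 + Q + 29.5, so Q_t = 7. Buyers pay P_b = 49; sellers receive P_s = P_b - 29.5 = 19.5.
CS falls from (1/2)(21.75)(21.75) = 236.5312 to (1/2)(7)(7) = 24.5, a change of -212.0312.

-212.03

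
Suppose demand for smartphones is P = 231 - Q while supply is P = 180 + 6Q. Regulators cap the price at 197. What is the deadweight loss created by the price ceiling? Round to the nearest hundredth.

Without the control, 231 - Q = 180 + 6Q so Q* = 7.2857 and P* = 223.7143.
At the ceiling price 197, quantity supplied is (197 - 180)/6 = 2.8333; supply is the short side, so Q = 2.8333 trades at P = 197.
The lost-trades triangle has base Q* - 2.8333 = 4.4524 and height equal to the gap between the curves at Q = 2.8333, which is 228.1667 - 197 = 31.1667. DWL = (1/2)(4.4524)(31.1667) = 69.3829.

69.38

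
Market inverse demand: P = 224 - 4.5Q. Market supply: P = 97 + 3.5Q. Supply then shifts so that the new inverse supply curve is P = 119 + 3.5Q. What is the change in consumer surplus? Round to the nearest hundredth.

Initial equilibrium: Q_0 = 15.875, P_0 = 152.5625; CS_0 = (1/2)(15.875)(71.4375) = 567.0352, PS_0 = (1/2)(15.875)(55.5625) = 441.0273.
New equilibrium: 224 - 4.5Q = 119 + 3.5Q gives Q_1 = 13.125, P_1 = 164.9375; CS_1 = 387.5977, PS_1 = 301.4648.
Change in consumer surplus = 387.5977 - 567.0352 = -179.4375.

-179.44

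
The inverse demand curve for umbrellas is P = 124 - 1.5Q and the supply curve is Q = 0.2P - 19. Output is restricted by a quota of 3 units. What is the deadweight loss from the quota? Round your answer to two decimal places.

Rewriting supply in inverse form: P = 95 + 5Q.
Without the quota, 124 - 1.5Q = 95 + 5Q gives Q* = 4.4615.
At Q = 3 the demand price is 124 - 1.5(3) = 119.5 and the supply price is 95 + 5(3) = 110.
Deadweight loss is the triangle between the curves from 3 to 4.4615: (1/2)(119.5 - 110)(4.4615 - 3) = 6.9423.

6.94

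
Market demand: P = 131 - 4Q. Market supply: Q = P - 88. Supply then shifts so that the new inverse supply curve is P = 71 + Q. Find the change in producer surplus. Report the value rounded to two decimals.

35.02

Rewriting supply in inverse form: P = 88 + Q.
Initial equilibrium: Q_0 = 8.6, P_0 = 96.6; CS_0 = (1/2)(8.6)(34.4) = 147.92, PS_0 = (1/2)(8.6)(8.6) = 36.98.
New equilibrium: 131 - 4Q = 71 + Q gives Q_1 = 12, P_1 = 83; CS_1 = 288, PS_1 = 72.
Change in producer surplus = 72 - 36.98 = 35.02.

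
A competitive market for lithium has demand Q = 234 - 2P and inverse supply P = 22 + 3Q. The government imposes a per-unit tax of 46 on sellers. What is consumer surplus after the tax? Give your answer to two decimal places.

49.00

Rewriting demand in inverse form: P = 117 - 0.5Q.
Without the tax, 117 - 0.5Q = 22 + 3Q so Q* = 27.1429 and P* = 103.4286.
With the tax, sellers need 46 more per unit: 117 - 0.5Q = 22 + 3Q + 46, so Q_t = 14. Buyers pay P_b = 110; sellers receive P_s = P_b - 46 = 64.
CS = (1/2)(Q_t)(117 - P_b) = (1/2)(14)(7) = 49.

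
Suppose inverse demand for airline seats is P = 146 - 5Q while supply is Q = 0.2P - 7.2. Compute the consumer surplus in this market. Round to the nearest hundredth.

Rewriting supply in inverse form: P = 36 + 5Q.
Equilibrium: 146 - 5Q = 36 + 5Q, so Q* = 11 and P* = 91.
Consumer surplus is the triangle under demand above P*: (1/2)(11)(146 - 91) = (1/2)(11)(55) = 302.5.

302.50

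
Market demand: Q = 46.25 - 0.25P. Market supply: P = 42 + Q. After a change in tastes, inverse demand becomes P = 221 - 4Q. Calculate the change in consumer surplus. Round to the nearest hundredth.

Rewriting demand in inverse form: P = 185 - 4Q.
Initial equilibrium: Q_0 = 28.6, P_0 = 70.6; CS_0 = (1/2)(28.6)(114.4) = 1635.92, PS_0 = (1/2)(28.6)(28.6) = 408.98.
New equilibrium: 221 - 4Q = 42 + Q gives Q_1 = 35.8, P_1 = 77.8; CS_1 = 2563.28, PS_1 = 640.82.
Change in consumer surplus = 2563.28 - 1635.92 = 927.36.

927.36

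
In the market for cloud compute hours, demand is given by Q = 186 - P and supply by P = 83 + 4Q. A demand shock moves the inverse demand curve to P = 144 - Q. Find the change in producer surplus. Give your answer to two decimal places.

Rewriting demand in inverse form: P = 186 - Q.
Initial equilibrium: Q_0 = 20.6, P_0 = 165.4; CS_0 = (1/2)(20.6)(20.6) = 212.18, PS_0 = (1/2)(20.6)(82.4) = 848.72.
New equilibrium: 144 - Q = 83 + 4Q gives Q_1 = 12.2, P_1 = 131.8; CS_1 = 74.42, PS_1 = 297.68.
Change in producer surplus = 297.68 - 848.72 = -551.04.

-551.04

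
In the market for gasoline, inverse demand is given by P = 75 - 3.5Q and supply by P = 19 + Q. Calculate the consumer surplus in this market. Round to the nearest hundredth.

271.01

Equilibrium: 75 - 3.5Q = 19 + Q, so Q* = 12.4444 and P* = 31.4444.
Consumer surplus is the triangle under demand above P*: (1/2)(12.4444)(75 - 31.4444) = (1/2)(12.4444)(43.5556) = 271.0123.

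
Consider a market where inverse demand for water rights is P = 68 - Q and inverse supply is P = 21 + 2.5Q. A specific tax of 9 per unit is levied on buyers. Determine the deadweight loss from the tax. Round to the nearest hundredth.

11.57

Pre-tax equilibrium: 68 - Q = 21 + 2.5Q gives Q* = 13.4286, P* = 54.5714.
A tax on buyers shifts demand down by 9: (68 - 9) - Q = 21 + 2.5Q, so Q_t = 10.8571. Buyers pay P_b = 57.1429; sellers receive P_s = P_b - 9 = 48.1429.
The welfare triangle lost has base Q* - Q_t = 2.5714 and height t = 9, so DWL = (1/2)(2.5714)(9) = 11.5714.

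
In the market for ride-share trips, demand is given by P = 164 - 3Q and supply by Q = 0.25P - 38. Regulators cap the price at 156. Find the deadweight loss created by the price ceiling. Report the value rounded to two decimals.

Rewriting supply in inverse form: P = 152 + 4Q.
Without the control, 164 - 3Q = 152 + 4Q so Q* = 1.7143 and P* = 158.8571.
At the ceiling price 156, quantity supplied is (156 - 152)/4 = 1; supply is the short side, so Q = 1 trades at P = 156.
The lost-trades triangle has base Q* - 1 = 0.7143 and height equal to the gap between the curves at Q = 1, which is 161 - 156 = 5. DWL = (1/2)(0.7143)(5) = 1.7857.

1.79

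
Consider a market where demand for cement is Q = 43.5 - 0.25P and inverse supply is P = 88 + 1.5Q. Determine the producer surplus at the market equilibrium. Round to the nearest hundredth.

183.37

Rewriting demand in inverse form: P = 174 - 4Q.
Equilibrium: 174 - 4Q = 88 + 1.5Q, so Q* = 15.6364 and P* = 111.4545.
PS is the area between P* and the supply curve from 0 to Q*: (1/2)(15.6364)(23.4545) = 183.3719.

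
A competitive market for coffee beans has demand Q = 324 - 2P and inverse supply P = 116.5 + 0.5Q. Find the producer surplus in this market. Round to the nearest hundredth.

517.56

Rewriting demand in inverse form: P = 162 - 0.5Q.
Set 162 - 0.5Q = 116.5 + 0.5Q, which gives 45.5 = 1Q, so Q* = 45.5 and P* = 162 - 0.5(45.5) = 139.25.
Producer surplus is the triangle above supply below P*: (1/2)(45.5)(139.25 - 116.5) = (1/2)(45.5)(22.75) = 517.5625.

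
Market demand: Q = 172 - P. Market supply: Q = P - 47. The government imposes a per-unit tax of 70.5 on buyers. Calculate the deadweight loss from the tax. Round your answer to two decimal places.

Rewriting demand in inverse form: P = 172 - Q.
Rewriting supply in inverse form: P = 47 + Q.
Pre-tax equilibrium: 172 - Q = 47 + Q gives Q* = 62.5, P* = 109.5.
A tax on buyers shifts demand down by 70.5: (172 - 70.5) - Q = 47 + Q, so Q_t = 27.25. Buyers pay P_b = 144.75; sellers receive P_s = P_b - 70.5 = 74.25.
Deadweight loss is the triangle between the curves from Q_t to Q*: (1/2)(62.5 - 27.25)(70.5) = 1242.5625.

1242.56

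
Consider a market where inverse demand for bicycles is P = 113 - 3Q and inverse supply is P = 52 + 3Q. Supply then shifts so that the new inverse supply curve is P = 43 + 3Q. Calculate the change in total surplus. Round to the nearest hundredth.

Initial equilibrium: Q_0 = 10.1667, P_0 = 82.5; CS_0 = (1/2)(10.1667)(30.5) = 155.0417, PS_0 = (1/2)(10.1667)(30.5) = 155.0417.
New equilibrium: 113 - 3Q = 43 + 3Q gives Q_1 = 11.6667, P_1 = 78; CS_1 = 204.1667, PS_1 = 204.1667.
Change in total surplus = (204.1667 + 204.1667) - (155.0417 + 155.0417) = 98.25.

98.25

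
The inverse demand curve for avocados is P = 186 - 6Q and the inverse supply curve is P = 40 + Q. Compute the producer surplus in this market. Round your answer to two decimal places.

217.51

Set 186 - 6Q = 40 + Q, which gives 146 = 7Q, so Q* = 20.8571 and P* = 186 - 6(20.8571) = 60.8571.
Producer surplus is the triangle above supply below P*: (1/2)(20.8571)(60.8571 - 40) = (1/2)(20.8571)(20.8571) = 217.5102.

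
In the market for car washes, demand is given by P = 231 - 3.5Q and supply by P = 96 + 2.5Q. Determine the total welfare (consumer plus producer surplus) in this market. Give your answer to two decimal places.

Setting demand equal to supply, 135 = 6Q, so Q* = 22.5 and P* = 152.25.
Total surplus is the full triangle between the curves from 0 to Q*: (1/2)(22.5)(231 - 96) = 1518.75.

1518.75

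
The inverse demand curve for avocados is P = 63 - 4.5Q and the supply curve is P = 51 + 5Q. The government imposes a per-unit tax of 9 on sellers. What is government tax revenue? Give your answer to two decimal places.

Pre-tax equilibrium: 63 - 4.5Q = 51 + 5Q gives Q* = 1.2632, P* = 57.3158.
With the tax, sellers need 9 more per unit: 63 - 4.5Q = 51 + 5Q + 9, so Q_t = 0.3158. Buyers pay P_b = 61.5789; sellers receive P_s = P_b - 9 = 52.5789.
Revenue is the tax times quantity traded: 9 x 0.3158 = 2.8421.

2.84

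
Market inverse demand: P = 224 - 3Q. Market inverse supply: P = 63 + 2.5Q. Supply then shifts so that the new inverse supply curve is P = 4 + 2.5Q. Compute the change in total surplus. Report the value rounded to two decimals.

2043.55

Initial equilibrium: Q_0 = 29.2727, P_0 = 136.1818; CS_0 = (1/2)(29.2727)(87.8182) = 1285.3388, PS_0 = (1/2)(29.2727)(73.1818) = 1071.1157.
New equilibrium: 224 - 3Q = 4 + 2.5Q gives Q_1 = 40, P_1 = 104; CS_1 = 2400, PS_1 = 2000.
Change in total surplus = (2400 + 2000) - (1285.3388 + 1071.1157) = 2043.5455.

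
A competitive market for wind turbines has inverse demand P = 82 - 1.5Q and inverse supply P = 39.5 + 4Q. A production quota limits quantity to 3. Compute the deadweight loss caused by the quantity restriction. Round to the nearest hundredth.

Without the quota, 82 - 1.5Q = 39.5 + 4Q gives Q* = 7.7273.
At Q = 3 the demand price is 82 - 1.5(3) = 77.5 and the supply price is 39.5 + 4(3) = 51.5.
Deadweight loss is the triangle between the curves from 3 to 7.7273: (1/2)(77.5 - 51.5)(7.7273 - 3) = 61.4545.

61.45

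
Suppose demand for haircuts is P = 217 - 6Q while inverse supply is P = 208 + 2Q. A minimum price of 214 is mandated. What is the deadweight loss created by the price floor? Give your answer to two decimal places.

Without the control, 217 - 6Q = 208 + 2Q so Q* = 1.125 and P* = 210.25.
At the floor price 214, quantity demanded is (217 - 214)/6 = 0.5; demand is the short side, so Q = 0.5 trades at P = 214.
The lost-trades triangle has base Q* - 0.5 = 0.625 and height equal to the gap between the curves at Q = 0.5, which is 214 - 209 = 5. DWL = (1/2)(0.625)(5) = 1.5625.

1.56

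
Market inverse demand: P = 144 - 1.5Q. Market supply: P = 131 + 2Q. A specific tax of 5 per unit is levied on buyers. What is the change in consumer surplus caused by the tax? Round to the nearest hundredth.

-6.43

Pre-tax equilibrium: 144 - 1.5Q = 131 + 2Q gives Q* = 3.7143, P* = 138.4286.
A tax on buyers shifts demand down by 5: (144 - 5) - 1.5Q = 131 + 2Q, so Q_t = 2.2857. Buyers pay P_b = 140.5714; sellers receive P_s = P_b - 5 = 135.5714.
CS falls from (1/2)(3.7143)(5.5714) = 10.3469 to (1/2)(2.2857)(3.4286) = 3.9184, a change of -6.4286.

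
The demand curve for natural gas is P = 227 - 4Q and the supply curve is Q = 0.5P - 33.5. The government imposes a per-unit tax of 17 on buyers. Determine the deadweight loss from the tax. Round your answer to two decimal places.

Rewriting supply in inverse form: P = 67 + 2Q.
Pre-tax equilibrium: 227 - 4Q = 67 + 2Q gives Q* = 26.6667, P* = 120.3333.
A tax on buyers shifts demand down by 17: (227 - 17) - 4Q = 67 + 2Q, so Q_t = 23.8333. Buyers pay P_b = 131.6667; sellers receive P_s = P_b - 17 = 114.6667.
The welfare triangle lost has base Q* - Q_t = 2.8333 and height t = 17, so DWL = (1/2)(2.8333)(17) = 24.0833.

24.08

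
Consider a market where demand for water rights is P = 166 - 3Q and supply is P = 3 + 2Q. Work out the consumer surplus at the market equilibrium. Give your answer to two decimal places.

1594.14

Set 166 - 3Q = 3 + 2Q, which gives 163 = 5Q, so Q* = 32.6 and P* = 166 - 3(32.6) = 68.2.
The demand choke price is 166, so CS = (1/2)(Q*)(166 - P*) = (1/2)(32.6)(97.8) = 1594.14.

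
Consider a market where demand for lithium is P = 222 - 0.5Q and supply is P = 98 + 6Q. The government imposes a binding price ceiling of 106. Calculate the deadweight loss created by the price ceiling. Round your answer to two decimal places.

1023.21

Free-market equilibrium: 222 - 0.5Q = 98 + 6Q gives Q* = 19.0769, P* = 212.4615.
At P = 106, sellers supply (106 - 98)/6 = 1.3333 while buyers want more, so the quantity traded is 1.3333 at price 106.
At Q = 1.3333 the demand price is 221.3333 and the supply price is 106. Deadweight loss is the triangle between the curves from 1.3333 to 19.0769: (1/2)(221.3333 - 106)(19.0769 - 1.3333) = 1023.2137.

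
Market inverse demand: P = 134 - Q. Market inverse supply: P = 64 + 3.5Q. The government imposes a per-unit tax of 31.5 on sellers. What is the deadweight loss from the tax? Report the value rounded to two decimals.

Without the tax, 134 - Q = 64 + 3.5Q so Q* = 15.5556 and P* = 118.4444.
With the tax, sellers need 31.5 more per unit: 134 - Q = 64 + 3.5Q + 31.5, so Q_t = 8.5556. Buyers pay P_b = 125.4444; sellers receive P_s = P_b - 31.5 = 93.9444.
Deadweight loss is the triangle between the curves from Q_t to Q*: (1/2)(15.5556 - 8.5556)(31.5) = 110.25.

110.25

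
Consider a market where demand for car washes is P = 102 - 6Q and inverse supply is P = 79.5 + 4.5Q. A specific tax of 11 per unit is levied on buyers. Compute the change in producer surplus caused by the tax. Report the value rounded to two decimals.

Without the tax, 102 - 6Q = 79.5 + 4.5Q so Q* = 2.1429 and P* = 89.1429.
A tax on buyers shifts demand down by 11: (102 - 11) - 6Q = 79.5 + 4.5Q, so Q_t = 1.0952. Buyers pay P_b = 95.4286; sellers receive P_s = P_b - 11 = 84.4286.
Producers lose the trapezoid between P_s and P* out to Q_t plus the triangle from Q_t to Q*: change in PS = 2.699 - 10.3316 = -7.6327.

-7.63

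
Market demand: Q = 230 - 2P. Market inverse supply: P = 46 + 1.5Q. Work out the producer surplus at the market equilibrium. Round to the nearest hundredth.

Rewriting demand in inverse form: P = 115 - 0.5Q.
Equilibrium: 115 - 0.5Q = 46 + 1.5Q, so Q* = 34.5 and P* = 97.75.
Producer surplus is the triangle above supply below P*: (1/2)(34.5)(97.75 - 46) = (1/2)(34.5)(51.75) = 892.6875.

892.69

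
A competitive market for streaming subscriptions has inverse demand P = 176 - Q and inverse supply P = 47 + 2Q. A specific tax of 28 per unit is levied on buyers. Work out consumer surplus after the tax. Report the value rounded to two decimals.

Pre-tax equilibrium: 176 - Q = 47 + 2Q gives Q* = 43, P* = 133.
With the tax, buyers' net willingness to pay falls by 28: (176 - 28) - Q = 47 + 2Q, so Q_t = 33.6667. Buyers pay P_b = 142.3333; sellers receive P_s = P_b - 28 = 114.3333.
Consumer surplus is the triangle under demand above P_b: (1/2)(33.6667)(176 - 142.3333) = 566.7222.

566.72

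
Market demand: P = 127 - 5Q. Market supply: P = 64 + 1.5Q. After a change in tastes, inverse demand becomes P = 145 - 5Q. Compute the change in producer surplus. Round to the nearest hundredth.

Initial equilibrium: Q_0 = 9.6923, P_0 = 78.5385; CS_0 = (1/2)(9.6923)(48.4615) = 234.8521, PS_0 = (1/2)(9.6923)(14.5385) = 70.4556.
New equilibrium: 145 - 5Q = 64 + 1.5Q gives Q_1 = 12.4615, P_1 = 82.6923; CS_1 = 388.2249, PS_1 = 116.4675.
Change in producer surplus = 116.4675 - 70.4556 = 46.0118.

46.01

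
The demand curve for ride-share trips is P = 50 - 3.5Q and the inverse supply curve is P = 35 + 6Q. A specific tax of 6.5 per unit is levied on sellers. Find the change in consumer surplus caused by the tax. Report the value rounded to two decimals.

-2.96

Pre-tax equilibrium: 50 - 3.5Q = 35 + 6Q gives Q* = 1.5789, P* = 44.4737.
A tax on sellers shifts supply up by 6.5: 50 - 3.5Q = 35 + 6Q + 6.5, so Q_t = 0.8947. Buyers pay P_b = 46.8684; sellers receive P_s = P_b - 6.5 = 40.3684.
Consumers lose the trapezoid between P* and P_b out to Q_t plus the triangle from Q_t to Q*: change in CS = 1.401 - 4.3629 = -2.9619.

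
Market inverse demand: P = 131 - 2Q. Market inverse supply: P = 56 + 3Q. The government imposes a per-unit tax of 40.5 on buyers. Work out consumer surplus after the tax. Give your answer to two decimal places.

Pre-tax equilibrium: 131 - 2Q = 56 + 3Q gives Q* = 15, P* = 101.
A tax on buyers shifts demand down by 40.5: (131 - 40.5) - 2Q = 56 + 3Q, so Q_t = 6.9. Buyers pay P_b = 117.2; sellers receive P_s = P_b - 40.5 = 76.7.
CS = (1/2)(Q_t)(131 - P_b) = (1/2)(6.9)(13.8) = 47.61.

47.61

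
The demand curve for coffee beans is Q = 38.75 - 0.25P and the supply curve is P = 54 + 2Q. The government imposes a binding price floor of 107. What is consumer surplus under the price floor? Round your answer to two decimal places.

Rewriting demand in inverse form: P = 155 - 4Q.
Free-market equilibrium: 155 - 4Q = 54 + 2Q gives Q* = 16.8333, P* = 87.6667.
At P = 107, buyers demand (155 - 107)/4 = 12 while sellers would supply more, so the quantity traded is 12 at price 107.
CS is the triangle under demand above 107: (1/2)(12)(155 - 107) = 288.

288.00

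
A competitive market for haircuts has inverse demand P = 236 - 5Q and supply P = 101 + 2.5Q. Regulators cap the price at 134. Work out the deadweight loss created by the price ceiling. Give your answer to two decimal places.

86.40

Without the control, 236 - 5Q = 101 + 2.5Q so Q* = 18 and P* = 146.
At the ceiling price 134, quantity supplied is (134 - 101)/2.5 = 13.2; supply is the short side, so Q = 13.2 trades at P = 134.
The lost-trades triangle has base Q* - 13.2 = 4.8 and height equal to the gap between the curves at Q = 13.2, which is 170 - 134 = 36. DWL = (1/2)(4.8)(36) = 86.4.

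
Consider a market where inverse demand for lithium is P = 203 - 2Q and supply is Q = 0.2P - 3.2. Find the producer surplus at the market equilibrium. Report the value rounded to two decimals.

Rewriting supply in inverse form: P = 16 + 5Q.
Equilibrium: 203 - 2Q = 16 + 5Q, so Q* = 26.7143 and P* = 149.5714.
Producer surplus is the triangle above supply below P*: (1/2)(26.7143)(149.5714 - 16) = (1/2)(26.7143)(133.5714) = 1784.1327.

1784.13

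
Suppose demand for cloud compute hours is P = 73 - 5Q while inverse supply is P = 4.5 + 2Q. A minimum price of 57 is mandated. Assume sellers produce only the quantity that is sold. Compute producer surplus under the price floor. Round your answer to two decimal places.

157.76

Free-market equilibrium: 73 - 5Q = 4.5 + 2Q gives Q* = 9.7857, P* = 24.0714.
At P = 57, buyers demand (73 - 57)/5 = 3.2 while sellers would supply more, so the quantity traded is 3.2 at price 57.
The supply price at Q = 3.2 is 10.9. PS is the trapezoid between 57 and supply over [0, 3.2]: (1/2)[(57 - 4.5) + (57 - 10.9)](3.2) = 157.76.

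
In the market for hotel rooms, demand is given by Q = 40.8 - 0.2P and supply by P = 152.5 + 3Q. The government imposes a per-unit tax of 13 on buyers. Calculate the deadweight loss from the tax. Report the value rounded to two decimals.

10.56

Rewriting demand in inverse form: P = 204 - 5Q.
Without the tax, 204 - 5Q = 152.5 + 3Q so Q* = 6.4375 and P* = 171.8125.
A tax on buyers shifts demand down by 13: (204 - 13) - 5Q = 152.5 + 3Q, so Q_t = 4.8125. Buyers pay P_b = 179.9375; sellers receive P_s = P_b - 13 = 166.9375.
Deadweight loss is the triangle between the curves from Q_t to Q*: (1/2)(6.4375 - 4.8125)(13) = 10.5625.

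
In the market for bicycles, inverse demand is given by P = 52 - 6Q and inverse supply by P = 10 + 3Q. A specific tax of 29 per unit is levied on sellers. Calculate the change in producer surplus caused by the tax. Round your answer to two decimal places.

Pre-tax equilibrium: 52 - 6Q = 10 + 3Q gives Q* = 4.6667, P* = 24.
With the tax, sellers need 29 more per unit: 52 - 6Q = 10 + 3Q + 29, so Q_t = 1.4444. Buyers pay P_b = 43.3333; sellers receive P_s = P_b - 29 = 14.3333.
Producers lose the trapezoid between P_s and P* out to Q_t plus the triangle from Q_t to Q*: change in PS = 3.1296 - 32.6667 = -29.537.

-29.54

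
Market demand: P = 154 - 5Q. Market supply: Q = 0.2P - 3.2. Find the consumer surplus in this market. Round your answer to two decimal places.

Rewriting supply in inverse form: P = 16 + 5Q.
Set 154 - 5Q = 16 + 5Q, which gives 138 = 10Q, so Q* = 13.8 and P* = 154 - 5(13.8) = 85.
The demand choke price is 154, so CS = (1/2)(Q*)(154 - P*) = (1/2)(13.8)(69) = 476.1.

476.10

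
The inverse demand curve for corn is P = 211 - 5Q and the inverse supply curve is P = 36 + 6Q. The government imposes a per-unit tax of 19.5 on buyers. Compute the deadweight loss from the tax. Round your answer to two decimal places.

Without the tax, 211 - 5Q = 36 + 6Q so Q* = 15.9091 and P* = 131.4545.
A tax on buyers shifts demand down by 19.5: (211 - 19.5) - 5Q = 36 + 6Q, so Q_t = 14.1364. Buyers pay P_b = 140.3182; sellers receive P_s = P_b - 19.5 = 120.8182.
Deadweight loss is the triangle between the curves from Q_t to Q*: (1/2)(15.9091 - 14.1364)(19.5) = 17.2841.

17.28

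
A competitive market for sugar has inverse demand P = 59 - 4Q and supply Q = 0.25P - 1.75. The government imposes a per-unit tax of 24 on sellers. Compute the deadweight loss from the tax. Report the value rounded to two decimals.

Rewriting supply in inverse form: P = 7 + 4Q.
Without the tax, 59 - 4Q = 7 + 4Q so Q* = 6.5 and P* = 33.
A tax on sellers shifts supply up by 24: 59 - 4Q = 7 + 4Q + 24, so Q_t = 3.5. Buyers pay P_b = 45; sellers receive P_s = P_b - 24 = 21.
The welfare triangle lost has base Q* - Q_t = 3 and height t = 24, so DWL = (1/2)(3)(24) = 36.

36.00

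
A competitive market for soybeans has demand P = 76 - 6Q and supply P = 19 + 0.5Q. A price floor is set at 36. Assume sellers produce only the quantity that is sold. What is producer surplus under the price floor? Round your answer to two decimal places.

Without the control, 76 - 6Q = 19 + 0.5Q so Q* = 8.7692 and P* = 23.3846.
At the floor price 36, quantity demanded is (76 - 36)/6 = 6.6667; demand is the short side, so Q = 6.6667 trades at P = 36.
The supply price at Q = 6.6667 is 22.3333. PS is the trapezoid between 36 and supply over [0, 6.6667]: (1/2)[(36 - 19) + (36 - 22.3333)](6.6667) = 102.2222.

102.22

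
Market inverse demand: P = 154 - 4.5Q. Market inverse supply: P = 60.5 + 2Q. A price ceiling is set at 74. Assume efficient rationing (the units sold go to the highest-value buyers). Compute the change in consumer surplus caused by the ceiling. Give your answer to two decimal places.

Free-market equilibrium: 154 - 4.5Q = 60.5 + 2Q gives Q* = 14.3846, P* = 89.2692.
At P = 74, sellers supply (74 - 60.5)/2 = 6.75 while buyers want more, so the quantity traded is 6.75 at price 74.
CS goes from (1/2)(14.3846)(64.7308) = 465.5636 to 437.4844 (computed as (154 - 74)(6.75) - (1/2)(4.5)(6.75)^2), a change of -28.0792.

-28.08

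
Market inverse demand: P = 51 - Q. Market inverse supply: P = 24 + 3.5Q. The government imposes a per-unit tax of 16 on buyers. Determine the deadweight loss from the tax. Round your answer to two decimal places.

28.44

Pre-tax equilibrium: 51 - Q = 24 + 3.5Q gives Q* = 6, P* = 45.
A tax on buyers shifts demand down by 16: (51 - 16) - Q = 24 + 3.5Q, so Q_t = 2.4444. Buyers pay P_b = 48.5556; sellers receive P_s = P_b - 16 = 32.5556.
Deadweight loss is the triangle between the curves from Q_t to Q*: (1/2)(6 - 2.4444)(16) = 28.4444.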